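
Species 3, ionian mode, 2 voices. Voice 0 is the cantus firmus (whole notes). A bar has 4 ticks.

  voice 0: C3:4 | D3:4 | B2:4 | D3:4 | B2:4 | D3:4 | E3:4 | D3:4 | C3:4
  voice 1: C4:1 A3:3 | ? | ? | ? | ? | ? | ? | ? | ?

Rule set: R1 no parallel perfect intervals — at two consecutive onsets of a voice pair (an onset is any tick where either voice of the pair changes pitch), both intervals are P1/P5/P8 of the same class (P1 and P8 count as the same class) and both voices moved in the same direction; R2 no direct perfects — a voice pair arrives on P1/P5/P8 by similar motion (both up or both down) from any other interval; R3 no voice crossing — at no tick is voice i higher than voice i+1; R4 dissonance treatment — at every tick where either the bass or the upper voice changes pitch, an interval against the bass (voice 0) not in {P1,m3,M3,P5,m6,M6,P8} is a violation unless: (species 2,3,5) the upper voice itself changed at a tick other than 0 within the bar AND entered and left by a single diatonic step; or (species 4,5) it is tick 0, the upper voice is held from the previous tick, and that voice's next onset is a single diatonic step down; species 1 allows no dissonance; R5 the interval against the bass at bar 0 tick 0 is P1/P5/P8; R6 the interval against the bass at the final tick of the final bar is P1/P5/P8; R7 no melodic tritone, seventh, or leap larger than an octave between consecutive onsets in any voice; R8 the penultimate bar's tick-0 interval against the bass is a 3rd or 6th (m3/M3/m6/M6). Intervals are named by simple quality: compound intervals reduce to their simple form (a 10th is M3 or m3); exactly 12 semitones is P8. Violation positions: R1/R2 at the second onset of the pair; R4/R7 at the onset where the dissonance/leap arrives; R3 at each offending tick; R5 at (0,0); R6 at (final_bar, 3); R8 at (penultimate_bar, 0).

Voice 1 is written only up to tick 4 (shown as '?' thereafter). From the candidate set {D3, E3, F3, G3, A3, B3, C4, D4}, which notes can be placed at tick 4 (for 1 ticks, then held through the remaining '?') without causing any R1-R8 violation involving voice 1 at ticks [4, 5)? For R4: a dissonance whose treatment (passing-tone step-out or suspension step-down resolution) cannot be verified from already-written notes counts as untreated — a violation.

D3: legal
E3: violates R4
F3: legal
G3: violates R4
A3: legal
B3: legal
C4: violates R4
D4: violates R2

{A3, B3, D3, F3}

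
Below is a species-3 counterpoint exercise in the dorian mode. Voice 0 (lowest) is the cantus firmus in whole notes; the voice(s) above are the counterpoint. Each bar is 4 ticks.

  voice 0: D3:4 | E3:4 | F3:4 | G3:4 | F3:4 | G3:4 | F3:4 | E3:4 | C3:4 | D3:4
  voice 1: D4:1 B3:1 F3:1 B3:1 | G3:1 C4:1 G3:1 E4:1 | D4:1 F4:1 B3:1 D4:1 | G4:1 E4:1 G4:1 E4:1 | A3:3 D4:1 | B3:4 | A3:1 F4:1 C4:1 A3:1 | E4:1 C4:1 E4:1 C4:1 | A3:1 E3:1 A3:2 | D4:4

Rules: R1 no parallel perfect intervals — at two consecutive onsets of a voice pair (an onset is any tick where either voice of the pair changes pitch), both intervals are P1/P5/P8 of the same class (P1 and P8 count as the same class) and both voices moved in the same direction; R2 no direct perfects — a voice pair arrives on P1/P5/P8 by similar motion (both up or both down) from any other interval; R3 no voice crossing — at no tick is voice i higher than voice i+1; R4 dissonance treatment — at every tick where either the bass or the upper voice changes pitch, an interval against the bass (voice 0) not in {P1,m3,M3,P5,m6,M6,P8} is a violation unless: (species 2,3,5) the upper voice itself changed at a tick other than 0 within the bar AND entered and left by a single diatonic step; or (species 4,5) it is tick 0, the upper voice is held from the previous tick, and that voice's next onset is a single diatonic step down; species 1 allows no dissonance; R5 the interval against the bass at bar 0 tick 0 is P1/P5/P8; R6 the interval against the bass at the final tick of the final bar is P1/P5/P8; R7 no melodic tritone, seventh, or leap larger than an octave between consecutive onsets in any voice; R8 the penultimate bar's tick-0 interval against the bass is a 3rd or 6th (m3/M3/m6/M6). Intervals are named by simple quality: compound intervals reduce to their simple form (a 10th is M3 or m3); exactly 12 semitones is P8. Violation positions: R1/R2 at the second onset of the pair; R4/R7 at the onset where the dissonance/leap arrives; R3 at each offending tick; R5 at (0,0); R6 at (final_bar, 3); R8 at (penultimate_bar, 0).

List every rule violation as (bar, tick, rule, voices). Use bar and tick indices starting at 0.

(0, 2, R7, (1,))
(0, 3, R7, (1,))
(2, 2, R4, (0, 1))
(2, 2, R7, (1,))
(3, 0, R2, (0, 1))
(9, 0, R2, (0, 1))

bar 0: v0=D3 v1=D4 downbeat P8
bar 1: v0=E3 v1=G3 downbeat m3
bar 2: v0=F3 v1=D4 downbeat M6
bar 3: v0=G3 v1=G4 downbeat P8
bar 4: v0=F3 v1=A3 downbeat M3
bar 5: v0=G3 v1=B3 downbeat M3
bar 6: v0=F3 v1=A3 downbeat M3
bar 7: v0=E3 v1=E4 downbeat P8
bar 8: v0=C3 v1=A3 downbeat M6
bar 9: v0=D3 v1=D4 downbeat P8
  -> R7 @ bar 0 tick 2 v(1,): B3->F3 leap 6st
  -> R7 @ bar 0 tick 3 v(1,): F3->B3 leap 6st
  -> R4 @ bar 2 tick 2 v(0, 1): F3/B3 TT untreated
  -> R7 @ bar 2 tick 2 v(1,): F4->B3 leap 6st
  -> R2 @ bar 3 tick 0 v(0, 1): F3/D4 M6 -> G3/G4 P8 similar
  -> R2 @ bar 9 tick 0 v(0, 1): C3/A3 M6 -> D3/D4 P8 similar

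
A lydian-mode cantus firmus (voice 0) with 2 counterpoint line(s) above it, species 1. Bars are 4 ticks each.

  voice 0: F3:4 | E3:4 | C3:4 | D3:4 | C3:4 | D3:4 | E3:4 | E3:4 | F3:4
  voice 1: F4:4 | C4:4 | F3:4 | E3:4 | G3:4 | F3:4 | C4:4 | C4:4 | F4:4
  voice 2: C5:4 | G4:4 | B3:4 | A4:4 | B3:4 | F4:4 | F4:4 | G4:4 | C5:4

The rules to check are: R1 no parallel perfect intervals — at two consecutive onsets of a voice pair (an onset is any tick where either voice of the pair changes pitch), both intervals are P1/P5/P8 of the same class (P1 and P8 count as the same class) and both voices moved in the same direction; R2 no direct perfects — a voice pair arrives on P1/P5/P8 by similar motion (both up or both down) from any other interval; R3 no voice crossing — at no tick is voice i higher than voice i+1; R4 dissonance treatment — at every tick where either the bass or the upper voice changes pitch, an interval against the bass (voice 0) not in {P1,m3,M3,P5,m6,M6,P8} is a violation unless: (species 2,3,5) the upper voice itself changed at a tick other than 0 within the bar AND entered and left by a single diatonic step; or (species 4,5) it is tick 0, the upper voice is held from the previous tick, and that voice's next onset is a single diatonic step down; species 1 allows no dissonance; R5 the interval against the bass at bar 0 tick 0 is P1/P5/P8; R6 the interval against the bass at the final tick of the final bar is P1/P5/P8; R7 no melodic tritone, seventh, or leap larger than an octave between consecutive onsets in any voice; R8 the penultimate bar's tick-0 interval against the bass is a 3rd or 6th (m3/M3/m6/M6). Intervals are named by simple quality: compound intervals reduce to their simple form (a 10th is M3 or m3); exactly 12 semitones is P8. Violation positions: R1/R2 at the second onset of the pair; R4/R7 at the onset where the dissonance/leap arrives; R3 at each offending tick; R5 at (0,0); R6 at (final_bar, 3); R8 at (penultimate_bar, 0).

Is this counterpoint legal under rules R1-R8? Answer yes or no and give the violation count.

No (13 violations)

bar 0: v0=F3 v1=F4 v2=C5 (P5)
bar 1: v0=E3 v1=C4 v2=G4 (m3)
bar 2: v0=C3 v1=F3 v2=B3 (M7)
bar 3: v0=D3 v1=E3 v2=A4 (P5)
bar 4: v0=C3 v1=G3 v2=B3 (M7)
bar 5: v0=D3 v1=F3 v2=F4 (m3)
bar 6: v0=E3 v1=C4 v2=F4 (m2)
bar 7: v0=E3 v1=C4 v2=G4 (m3)
bar 8: v0=F3 v1=F4 v2=C5 (P5)
  R1 @ bar1.0: F4/C5 P5 -> C4/G4 P5 similar
  R4 @ bar2.0: C3/F3 P4 untreated
  R4 @ bar2.0: C3/B3 M7 untreated
  R2 @ bar3.0: C3/B3 M7 -> D3/A4 P5 similar
  R4 @ bar3.0: D3/E3 M2 untreated
  R7 @ bar3.0: B3->A4 leap 10st
  R4 @ bar4.0: C3/B3 M7 untreated
  R7 @ bar4.0: A4->B3 leap 10st
  R7 @ bar5.0: B3->F4 leap 6st
  R4 @ bar6.0: E3/F4 m2 untreated
  R1 @ bar8.0: C4/G4 P5 -> F4/C5 P5 similar
  R2 @ bar8.0: E3/C4 m6 -> F3/F4 P8 similar
  R2 @ bar8.0: E3/G4 m3 -> F3/C5 P5 similar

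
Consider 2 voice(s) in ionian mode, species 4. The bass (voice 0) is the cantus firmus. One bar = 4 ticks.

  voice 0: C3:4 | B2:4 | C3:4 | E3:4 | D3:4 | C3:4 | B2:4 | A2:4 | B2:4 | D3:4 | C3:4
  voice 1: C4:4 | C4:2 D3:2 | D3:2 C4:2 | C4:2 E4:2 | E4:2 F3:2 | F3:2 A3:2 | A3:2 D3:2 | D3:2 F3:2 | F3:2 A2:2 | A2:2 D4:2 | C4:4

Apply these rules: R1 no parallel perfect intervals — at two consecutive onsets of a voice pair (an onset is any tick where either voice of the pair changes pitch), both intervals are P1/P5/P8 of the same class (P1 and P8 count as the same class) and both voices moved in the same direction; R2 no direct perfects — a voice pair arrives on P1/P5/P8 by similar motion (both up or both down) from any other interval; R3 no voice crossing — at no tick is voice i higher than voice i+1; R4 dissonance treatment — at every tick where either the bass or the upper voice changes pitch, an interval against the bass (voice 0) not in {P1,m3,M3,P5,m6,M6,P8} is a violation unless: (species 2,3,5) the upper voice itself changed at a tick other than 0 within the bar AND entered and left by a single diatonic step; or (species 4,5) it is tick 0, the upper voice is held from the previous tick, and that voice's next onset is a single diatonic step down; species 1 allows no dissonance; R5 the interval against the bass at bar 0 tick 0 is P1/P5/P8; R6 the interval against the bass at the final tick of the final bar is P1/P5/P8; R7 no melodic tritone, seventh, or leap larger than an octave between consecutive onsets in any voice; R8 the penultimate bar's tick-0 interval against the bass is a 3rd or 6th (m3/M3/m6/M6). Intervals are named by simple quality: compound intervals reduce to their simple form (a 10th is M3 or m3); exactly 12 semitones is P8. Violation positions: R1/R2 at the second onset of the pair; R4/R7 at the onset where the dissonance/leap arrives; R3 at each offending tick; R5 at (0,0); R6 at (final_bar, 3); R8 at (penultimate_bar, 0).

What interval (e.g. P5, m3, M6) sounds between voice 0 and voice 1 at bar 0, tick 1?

voice 0=C3 voice 1=C4 -> P8

P8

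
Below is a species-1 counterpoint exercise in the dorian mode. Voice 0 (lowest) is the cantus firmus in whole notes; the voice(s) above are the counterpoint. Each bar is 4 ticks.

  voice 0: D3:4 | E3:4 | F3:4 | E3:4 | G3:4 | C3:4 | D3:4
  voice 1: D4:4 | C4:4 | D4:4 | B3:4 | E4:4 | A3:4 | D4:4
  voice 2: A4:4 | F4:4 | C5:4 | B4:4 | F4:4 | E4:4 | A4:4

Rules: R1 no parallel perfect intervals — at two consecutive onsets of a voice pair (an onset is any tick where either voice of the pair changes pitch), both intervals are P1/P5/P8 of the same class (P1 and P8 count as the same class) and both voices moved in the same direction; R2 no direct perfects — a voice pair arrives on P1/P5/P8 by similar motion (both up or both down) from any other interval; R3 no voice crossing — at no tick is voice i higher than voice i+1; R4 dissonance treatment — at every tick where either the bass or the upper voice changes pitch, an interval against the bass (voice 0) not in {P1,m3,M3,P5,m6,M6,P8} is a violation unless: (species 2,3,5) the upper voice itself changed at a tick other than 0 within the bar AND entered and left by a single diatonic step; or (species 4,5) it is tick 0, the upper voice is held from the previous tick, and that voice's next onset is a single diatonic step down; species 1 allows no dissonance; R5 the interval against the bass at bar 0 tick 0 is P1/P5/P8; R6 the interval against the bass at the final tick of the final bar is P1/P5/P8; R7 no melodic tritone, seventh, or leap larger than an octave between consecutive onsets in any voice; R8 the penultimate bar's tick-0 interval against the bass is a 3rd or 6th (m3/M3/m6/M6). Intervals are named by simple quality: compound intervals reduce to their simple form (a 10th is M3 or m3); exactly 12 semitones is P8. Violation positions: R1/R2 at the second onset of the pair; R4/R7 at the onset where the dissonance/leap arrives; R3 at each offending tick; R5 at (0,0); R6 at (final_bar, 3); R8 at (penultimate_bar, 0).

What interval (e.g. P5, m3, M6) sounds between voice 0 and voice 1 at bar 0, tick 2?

voice 0=D3 voice 1=D4 -> P8

P8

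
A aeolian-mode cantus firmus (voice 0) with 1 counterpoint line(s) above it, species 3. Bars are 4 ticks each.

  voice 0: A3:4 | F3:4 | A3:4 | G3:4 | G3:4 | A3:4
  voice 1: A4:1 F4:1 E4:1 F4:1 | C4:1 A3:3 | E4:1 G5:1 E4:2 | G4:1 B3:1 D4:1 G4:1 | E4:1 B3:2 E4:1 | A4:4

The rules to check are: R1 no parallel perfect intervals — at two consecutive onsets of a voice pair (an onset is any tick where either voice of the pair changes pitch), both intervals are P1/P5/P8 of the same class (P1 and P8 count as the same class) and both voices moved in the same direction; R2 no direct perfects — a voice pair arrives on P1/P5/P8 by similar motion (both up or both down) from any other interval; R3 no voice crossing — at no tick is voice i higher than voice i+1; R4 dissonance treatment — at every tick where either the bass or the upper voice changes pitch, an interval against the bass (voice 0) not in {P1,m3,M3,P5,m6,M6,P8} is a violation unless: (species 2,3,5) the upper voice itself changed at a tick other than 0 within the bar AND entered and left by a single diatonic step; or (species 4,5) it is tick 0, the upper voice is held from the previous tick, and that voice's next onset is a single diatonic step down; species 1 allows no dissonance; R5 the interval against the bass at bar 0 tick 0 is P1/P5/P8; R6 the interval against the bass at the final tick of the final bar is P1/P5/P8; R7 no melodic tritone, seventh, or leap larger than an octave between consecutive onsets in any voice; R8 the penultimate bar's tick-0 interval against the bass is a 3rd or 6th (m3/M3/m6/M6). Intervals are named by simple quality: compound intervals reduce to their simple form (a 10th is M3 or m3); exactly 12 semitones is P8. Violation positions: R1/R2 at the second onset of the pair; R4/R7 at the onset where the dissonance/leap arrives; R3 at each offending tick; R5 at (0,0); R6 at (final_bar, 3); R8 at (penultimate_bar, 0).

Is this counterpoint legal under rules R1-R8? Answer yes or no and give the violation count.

bar 0: v0=A3 v1=A4 (P8)
bar 1: v0=F3 v1=C4 (P5)
bar 2: v0=A3 v1=E4 (P5)
bar 3: v0=G3 v1=G4 (P8)
bar 4: v0=G3 v1=E4 (M6)
bar 5: v0=A3 v1=A4 (P8)
  R2 @ bar1.0: A3/F4 m6 -> F3/C4 P5 similar
  R2 @ bar2.0: F3/A3 M3 -> A3/E4 P5 similar
  R4 @ bar2.1: A3/G5 m7 untreated
  R7 @ bar2.1: E4->G5 leap 15st
  R7 @ bar2.2: G5->E4 leap 15st
  R2 @ bar5.0: G3/E4 M6 -> A3/A4 P8 similar

No (6 violations)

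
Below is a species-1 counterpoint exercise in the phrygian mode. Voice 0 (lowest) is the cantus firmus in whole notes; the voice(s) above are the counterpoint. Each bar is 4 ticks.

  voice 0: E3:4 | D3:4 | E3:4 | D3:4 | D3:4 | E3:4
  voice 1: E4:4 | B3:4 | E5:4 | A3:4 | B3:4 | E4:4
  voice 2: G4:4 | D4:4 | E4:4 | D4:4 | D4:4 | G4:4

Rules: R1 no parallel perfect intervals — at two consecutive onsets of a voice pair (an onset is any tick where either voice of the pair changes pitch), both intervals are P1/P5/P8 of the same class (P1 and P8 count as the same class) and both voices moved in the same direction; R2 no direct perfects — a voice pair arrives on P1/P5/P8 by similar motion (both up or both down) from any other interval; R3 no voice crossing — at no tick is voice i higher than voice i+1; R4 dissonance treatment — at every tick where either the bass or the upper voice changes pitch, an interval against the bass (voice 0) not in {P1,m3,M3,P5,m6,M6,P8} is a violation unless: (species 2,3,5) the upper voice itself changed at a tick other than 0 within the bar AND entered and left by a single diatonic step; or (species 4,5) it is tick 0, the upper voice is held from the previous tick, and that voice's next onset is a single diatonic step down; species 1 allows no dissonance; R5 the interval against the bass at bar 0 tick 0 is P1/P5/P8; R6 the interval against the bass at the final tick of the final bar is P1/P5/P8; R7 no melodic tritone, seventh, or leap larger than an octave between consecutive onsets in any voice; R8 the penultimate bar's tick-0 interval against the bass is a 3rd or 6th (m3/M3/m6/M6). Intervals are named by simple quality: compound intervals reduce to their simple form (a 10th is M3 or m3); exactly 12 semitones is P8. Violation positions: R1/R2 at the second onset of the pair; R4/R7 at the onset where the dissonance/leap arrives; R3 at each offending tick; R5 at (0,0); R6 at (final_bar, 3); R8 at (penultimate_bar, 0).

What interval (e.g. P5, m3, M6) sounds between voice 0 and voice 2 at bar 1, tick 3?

P8

voice 0=D3 voice 2=D4 -> P8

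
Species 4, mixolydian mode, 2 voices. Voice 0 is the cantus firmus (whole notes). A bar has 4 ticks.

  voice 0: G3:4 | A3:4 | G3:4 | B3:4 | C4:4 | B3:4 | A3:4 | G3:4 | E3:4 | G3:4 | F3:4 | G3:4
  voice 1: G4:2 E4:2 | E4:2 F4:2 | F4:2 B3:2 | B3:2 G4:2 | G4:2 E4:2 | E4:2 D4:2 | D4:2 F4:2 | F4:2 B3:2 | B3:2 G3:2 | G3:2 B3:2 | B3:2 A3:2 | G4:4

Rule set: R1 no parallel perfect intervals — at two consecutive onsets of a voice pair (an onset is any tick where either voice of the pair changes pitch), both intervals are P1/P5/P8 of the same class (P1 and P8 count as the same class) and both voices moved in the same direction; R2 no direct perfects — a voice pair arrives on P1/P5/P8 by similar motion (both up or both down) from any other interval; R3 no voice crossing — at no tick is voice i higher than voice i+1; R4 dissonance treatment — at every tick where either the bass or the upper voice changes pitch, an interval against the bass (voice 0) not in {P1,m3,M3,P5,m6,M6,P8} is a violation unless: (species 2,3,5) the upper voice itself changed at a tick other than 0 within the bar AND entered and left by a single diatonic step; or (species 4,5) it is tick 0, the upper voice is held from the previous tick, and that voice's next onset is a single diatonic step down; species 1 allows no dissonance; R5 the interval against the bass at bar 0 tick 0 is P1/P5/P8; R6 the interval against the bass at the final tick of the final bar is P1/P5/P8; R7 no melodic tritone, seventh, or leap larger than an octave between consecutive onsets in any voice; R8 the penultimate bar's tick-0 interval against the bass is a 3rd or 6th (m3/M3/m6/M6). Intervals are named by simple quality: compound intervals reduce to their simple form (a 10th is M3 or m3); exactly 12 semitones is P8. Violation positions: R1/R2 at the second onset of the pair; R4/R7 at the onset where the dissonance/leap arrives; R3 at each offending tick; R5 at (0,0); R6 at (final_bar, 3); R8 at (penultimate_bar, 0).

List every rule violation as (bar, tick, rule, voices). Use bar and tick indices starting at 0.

(2, 0, R4, (0, 1))
(2, 2, R7, (1,))
(6, 0, R4, (0, 1))
(7, 0, R4, (0, 1))
(7, 2, R7, (1,))
(10, 0, R8, (0, 1))
(11, 0, R2, (0, 1))
(11, 0, R7, (1,))

bar 0: v0=G3 v1=G4 downbeat P8
bar 1: v0=A3 v1=E4 downbeat P5
bar 2: v0=G3 v1=F4 downbeat m7
bar 3: v0=B3 v1=B3 downbeat P1
bar 4: v0=C4 v1=G4 downbeat P5
bar 5: v0=B3 v1=E4 downbeat P4
bar 6: v0=A3 v1=D4 downbeat P4
bar 7: v0=G3 v1=F4 downbeat m7
bar 8: v0=E3 v1=B3 downbeat P5
bar 9: v0=G3 v1=G3 downbeat P1
bar 10: v0=F3 v1=B3 downbeat TT
bar 11: v0=G3 v1=G4 downbeat P8
  -> R4 @ bar 2 tick 0 v(0, 1): G3/F4 m7 untreated
  -> R7 @ bar 2 tick 2 v(1,): F4->B3 leap 6st
  -> R4 @ bar 6 tick 0 v(0, 1): A3/D4 P4 untreated
  -> R4 @ bar 7 tick 0 v(0, 1): G3/F4 m7 untreated
  -> R7 @ bar 7 tick 2 v(1,): F4->B3 leap 6st
  -> R8 @ bar 10 tick 0 v(0, 1): penult TT not 3rd/6th
  -> R2 @ bar 11 tick 0 v(0, 1): F3/A3 M3 -> G3/G4 P8 similar
  -> R7 @ bar 11 tick 0 v(1,): A3->G4 leap 10st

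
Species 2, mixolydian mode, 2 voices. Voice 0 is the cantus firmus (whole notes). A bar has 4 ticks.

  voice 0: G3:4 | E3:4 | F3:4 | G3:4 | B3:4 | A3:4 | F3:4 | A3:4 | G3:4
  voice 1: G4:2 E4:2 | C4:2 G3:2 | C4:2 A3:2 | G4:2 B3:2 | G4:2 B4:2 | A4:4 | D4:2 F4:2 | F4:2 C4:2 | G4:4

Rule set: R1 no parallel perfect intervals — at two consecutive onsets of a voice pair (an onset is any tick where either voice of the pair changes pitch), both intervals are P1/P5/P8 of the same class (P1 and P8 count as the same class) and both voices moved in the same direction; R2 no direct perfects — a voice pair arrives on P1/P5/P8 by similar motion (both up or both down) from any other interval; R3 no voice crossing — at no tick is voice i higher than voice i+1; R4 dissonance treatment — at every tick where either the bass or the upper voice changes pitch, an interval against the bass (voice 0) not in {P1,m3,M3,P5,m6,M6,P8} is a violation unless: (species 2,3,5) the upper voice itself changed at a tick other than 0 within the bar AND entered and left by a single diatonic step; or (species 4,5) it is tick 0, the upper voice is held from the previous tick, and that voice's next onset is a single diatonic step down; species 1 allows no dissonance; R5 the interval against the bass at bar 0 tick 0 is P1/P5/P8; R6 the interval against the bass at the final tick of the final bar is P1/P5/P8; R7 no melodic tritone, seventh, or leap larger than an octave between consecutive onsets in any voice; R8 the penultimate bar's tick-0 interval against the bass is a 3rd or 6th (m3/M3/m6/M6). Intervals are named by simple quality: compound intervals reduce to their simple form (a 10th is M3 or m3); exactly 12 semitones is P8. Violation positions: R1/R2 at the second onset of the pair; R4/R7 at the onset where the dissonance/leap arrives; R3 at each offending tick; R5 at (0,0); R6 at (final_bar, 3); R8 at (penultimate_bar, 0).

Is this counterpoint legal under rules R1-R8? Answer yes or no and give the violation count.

No (4 violations)

bar 0: v0=G3 v1=G4 (P8)
bar 1: v0=E3 v1=C4 (m6)
bar 2: v0=F3 v1=C4 (P5)
bar 3: v0=G3 v1=G4 (P8)
bar 4: v0=B3 v1=G4 (m6)
bar 5: v0=A3 v1=A4 (P8)
bar 6: v0=F3 v1=D4 (M6)
bar 7: v0=A3 v1=F4 (m6)
bar 8: v0=G3 v1=G4 (P8)
  R2 @ bar2.0: E3/G3 m3 -> F3/C4 P5 similar
  R2 @ bar3.0: F3/A3 M3 -> G3/G4 P8 similar
  R7 @ bar3.0: A3->G4 leap 10st
  R1 @ bar5.0: B3/B4 P8 -> A3/A4 P8 similar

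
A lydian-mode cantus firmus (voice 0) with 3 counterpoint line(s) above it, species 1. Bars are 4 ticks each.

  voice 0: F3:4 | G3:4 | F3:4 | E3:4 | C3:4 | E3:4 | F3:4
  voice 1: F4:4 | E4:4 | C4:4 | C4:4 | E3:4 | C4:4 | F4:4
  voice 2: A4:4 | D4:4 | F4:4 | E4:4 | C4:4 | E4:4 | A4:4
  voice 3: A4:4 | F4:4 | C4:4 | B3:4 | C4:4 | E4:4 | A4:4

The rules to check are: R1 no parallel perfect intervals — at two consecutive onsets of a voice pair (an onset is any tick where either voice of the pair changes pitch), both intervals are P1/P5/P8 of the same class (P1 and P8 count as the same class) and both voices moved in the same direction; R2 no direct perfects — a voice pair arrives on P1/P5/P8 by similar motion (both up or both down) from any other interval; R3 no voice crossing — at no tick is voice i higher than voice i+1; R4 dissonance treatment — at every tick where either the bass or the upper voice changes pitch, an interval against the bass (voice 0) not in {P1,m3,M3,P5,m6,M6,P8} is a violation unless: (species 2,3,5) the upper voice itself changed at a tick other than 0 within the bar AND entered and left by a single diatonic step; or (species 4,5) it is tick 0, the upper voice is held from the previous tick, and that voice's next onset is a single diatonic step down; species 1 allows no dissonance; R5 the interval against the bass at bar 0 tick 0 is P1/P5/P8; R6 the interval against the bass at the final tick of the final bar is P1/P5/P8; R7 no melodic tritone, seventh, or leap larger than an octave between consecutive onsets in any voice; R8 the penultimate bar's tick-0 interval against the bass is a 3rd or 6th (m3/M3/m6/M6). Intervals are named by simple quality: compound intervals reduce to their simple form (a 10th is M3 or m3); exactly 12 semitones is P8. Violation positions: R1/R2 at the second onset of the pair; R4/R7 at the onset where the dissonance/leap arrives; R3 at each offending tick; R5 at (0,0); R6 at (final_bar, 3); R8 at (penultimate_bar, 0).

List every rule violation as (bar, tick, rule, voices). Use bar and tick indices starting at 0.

bar 0: v0=F3 v1=F4 v2=A4 v3=A4 downbeat M3
bar 1: v0=G3 v1=E4 v2=D4 v3=F4 downbeat m7
bar 2: v0=F3 v1=C4 v2=F4 v3=C4 downbeat P5
bar 3: v0=E3 v1=C4 v2=E4 v3=B3 downbeat P5
bar 4: v0=C3 v1=E3 v2=C4 v3=C4 downbeat P8
bar 5: v0=E3 v1=C4 v2=E4 v3=E4 downbeat P8
bar 6: v0=F3 v1=F4 v2=A4 v3=A4 downbeat M3
  -> R5 @ bar 0 tick 0 v(0, 2): opens on M3
  -> R5 @ bar 0 tick 0 v(0, 3): opens on M3
  -> R3 @ bar 1 tick 0 v(1, 2): E4 above D4
  -> R4 @ bar 1 tick 0 v(0, 3): G3/F4 m7 untreated
  -> R3 @ bar 1 tick 1 v(1, 2): E4 above D4
  -> R3 @ bar 1 tick 2 v(1, 2): E4 above D4
  -> R3 @ bar 1 tick 3 v(1, 2): E4 above D4
  -> R2 @ bar 2 tick 0 v(0, 1): G3/E4 M6 -> F3/C4 P5 similar
  -> R2 @ bar 2 tick 0 v(0, 3): G3/F4 m7 -> F3/C4 P5 similar
  -> R2 @ bar 2 tick 0 v(1, 3): E4/F4 m2 -> C4/C4 P1 similar
  -> R3 @ bar 2 tick 0 v(2, 3): F4 above C4
  -> R3 @ bar 2 tick 1 v(2, 3): F4 above C4
  -> R3 @ bar 2 tick 2 v(2, 3): F4 above C4
  -> R3 @ bar 2 tick 3 v(2, 3): F4 above C4
  -> R1 @ bar 3 tick 0 v(0, 2): F3/F4 P8 -> E3/E4 P8 similar
  -> R1 @ bar 3 tick 0 v(0, 3): F3/C4 P5 -> E3/B3 P5 similar
  -> R3 @ bar 3 tick 0 v(2, 3): E4 above B3
  -> R3 @ bar 3 tick 1 v(2, 3): E4 above B3
  -> R3 @ bar 3 tick 2 v(2, 3): E4 above B3
  -> R3 @ bar 3 tick 3 v(2, 3): E4 above B3
  -> R1 @ bar 4 tick 0 v(0, 2): E3/E4 P8 -> C3/C4 P8 similar
  -> R1 @ bar 5 tick 0 v(0, 2): C3/C4 P8 -> E3/E4 P8 similar
  -> R1 @ bar 5 tick 0 v(0, 3): C3/C4 P8 -> E3/E4 P8 similar
  -> R1 @ bar 5 tick 0 v(2, 3): C4/C4 P1 -> E4/E4 P1 similar
  -> R8 @ bar 5 tick 0 v(0, 2): penult P8 not 3rd/6th
  -> R8 @ bar 5 tick 0 v(0, 3): penult P8 not 3rd/6th
  -> R1 @ bar 6 tick 0 v(2, 3): E4/E4 P1 -> A4/A4 P1 similar
  -> R2 @ bar 6 tick 0 v(0, 1): E3/C4 m6 -> F3/F4 P8 similar
  -> R6 @ bar 6 tick 3 v(0, 2): closes on M3
  -> R6 @ bar 6 tick 3 v(0, 3): closes on M3

(0, 0, R5, (0, 2))
(0, 0, R5, (0, 3))
(1, 0, R3, (1, 2))
(1, 0, R4, (0, 3))
(1, 1, R3, (1, 2))
(1, 2, R3, (1, 2))
(1, 3, R3, (1, 2))
(2, 0, R2, (0, 1))
(2, 0, R2, (0, 3))
(2, 0, R2, (1, 3))
(2, 0, R3, (2, 3))
(2, 1, R3, (2, 3))
(2, 2, R3, (2, 3))
(2, 3, R3, (2, 3))
(3, 0, R1, (0, 2))
(3, 0, R1, (0, 3))
(3, 0, R3, (2, 3))
(3, 1, R3, (2, 3))
(3, 2, R3, (2, 3))
(3, 3, R3, (2, 3))
(4, 0, R1, (0, 2))
(5, 0, R1, (0, 2))
(5, 0, R1, (0, 3))
(5, 0, R1, (2, 3))
(5, 0, R8, (0, 2))
(5, 0, R8, (0, 3))
(6, 0, R1, (2, 3))
(6, 0, R2, (0, 1))
(6, 3, R6, (0, 2))
(6, 3, R6, (0, 3))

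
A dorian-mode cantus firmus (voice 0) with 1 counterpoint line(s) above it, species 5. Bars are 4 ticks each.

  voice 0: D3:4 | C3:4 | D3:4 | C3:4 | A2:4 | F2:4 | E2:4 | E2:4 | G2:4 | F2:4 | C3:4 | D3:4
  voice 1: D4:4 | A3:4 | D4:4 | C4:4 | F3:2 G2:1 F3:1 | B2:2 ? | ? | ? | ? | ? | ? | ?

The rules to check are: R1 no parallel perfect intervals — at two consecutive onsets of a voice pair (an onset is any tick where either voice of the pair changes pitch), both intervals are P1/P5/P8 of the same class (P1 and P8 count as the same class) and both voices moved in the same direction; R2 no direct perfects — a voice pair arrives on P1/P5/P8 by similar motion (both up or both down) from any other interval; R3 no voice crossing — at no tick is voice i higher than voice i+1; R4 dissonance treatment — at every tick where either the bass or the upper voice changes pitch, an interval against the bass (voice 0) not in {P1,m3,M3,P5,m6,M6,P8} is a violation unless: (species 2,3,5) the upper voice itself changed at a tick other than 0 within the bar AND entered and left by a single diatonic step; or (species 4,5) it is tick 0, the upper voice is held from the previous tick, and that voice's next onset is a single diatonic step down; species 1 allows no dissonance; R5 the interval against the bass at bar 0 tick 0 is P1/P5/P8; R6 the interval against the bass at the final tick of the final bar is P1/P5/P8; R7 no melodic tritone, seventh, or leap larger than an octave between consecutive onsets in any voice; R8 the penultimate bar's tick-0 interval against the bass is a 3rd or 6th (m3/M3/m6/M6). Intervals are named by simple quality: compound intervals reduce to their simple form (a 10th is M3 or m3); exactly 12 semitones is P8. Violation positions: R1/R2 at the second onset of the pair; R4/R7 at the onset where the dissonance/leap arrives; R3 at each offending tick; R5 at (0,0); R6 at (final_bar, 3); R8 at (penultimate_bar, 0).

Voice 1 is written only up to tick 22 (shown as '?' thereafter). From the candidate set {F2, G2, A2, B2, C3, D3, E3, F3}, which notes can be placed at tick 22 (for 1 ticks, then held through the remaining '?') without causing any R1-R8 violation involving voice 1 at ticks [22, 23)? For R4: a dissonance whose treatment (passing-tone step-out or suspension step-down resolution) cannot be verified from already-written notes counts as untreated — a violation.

F2: violates R7
G2: violates R4
A2: legal
B2: legal
C3: legal
D3: legal
E3: violates R4
F3: violates R7

{A2, B2, C3, D3}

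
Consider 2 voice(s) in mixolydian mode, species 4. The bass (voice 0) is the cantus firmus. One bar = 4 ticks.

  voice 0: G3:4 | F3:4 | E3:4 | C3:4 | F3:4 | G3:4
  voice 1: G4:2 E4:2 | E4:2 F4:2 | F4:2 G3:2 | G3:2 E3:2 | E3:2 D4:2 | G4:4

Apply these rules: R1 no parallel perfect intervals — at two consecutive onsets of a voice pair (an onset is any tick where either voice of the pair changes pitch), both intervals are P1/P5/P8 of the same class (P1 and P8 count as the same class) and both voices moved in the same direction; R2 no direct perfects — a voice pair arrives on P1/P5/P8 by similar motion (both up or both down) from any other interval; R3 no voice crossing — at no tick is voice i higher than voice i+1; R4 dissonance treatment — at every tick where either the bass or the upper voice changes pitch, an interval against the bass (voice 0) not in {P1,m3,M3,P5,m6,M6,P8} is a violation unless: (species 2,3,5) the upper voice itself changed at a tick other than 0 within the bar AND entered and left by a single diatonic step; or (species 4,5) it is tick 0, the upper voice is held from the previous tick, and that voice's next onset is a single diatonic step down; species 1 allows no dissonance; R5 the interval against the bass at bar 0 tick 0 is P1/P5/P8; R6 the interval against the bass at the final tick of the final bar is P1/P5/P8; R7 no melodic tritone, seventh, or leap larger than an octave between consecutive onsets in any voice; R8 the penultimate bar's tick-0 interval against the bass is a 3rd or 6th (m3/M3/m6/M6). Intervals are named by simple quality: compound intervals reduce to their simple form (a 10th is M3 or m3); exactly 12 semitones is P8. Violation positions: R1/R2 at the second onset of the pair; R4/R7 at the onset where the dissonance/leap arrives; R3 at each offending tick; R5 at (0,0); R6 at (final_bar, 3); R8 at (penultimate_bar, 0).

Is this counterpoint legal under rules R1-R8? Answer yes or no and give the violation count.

No (9 violations)

bar 0: v0=G3 v1=G4 (P8)
bar 1: v0=F3 v1=E4 (M7)
bar 2: v0=E3 v1=F4 (m2)
bar 3: v0=C3 v1=G3 (P5)
bar 4: v0=F3 v1=E3 (m2)
bar 5: v0=G3 v1=G4 (P8)
  R4 @ bar1.0: F3/E4 M7 untreated
  R4 @ bar2.0: E3/F4 m2 untreated
  R7 @ bar2.2: F4->G3 leap 10st
  R3 @ bar4.0: F3 above E3
  R4 @ bar4.0: F3/E3 m2 untreated
  R8 @ bar4.0: penult m2 not 3rd/6th
  R3 @ bar4.1: F3 above E3
  R7 @ bar4.2: E3->D4 leap 10st
  R2 @ bar5.0: F3/D4 M6 -> G3/G4 P8 similar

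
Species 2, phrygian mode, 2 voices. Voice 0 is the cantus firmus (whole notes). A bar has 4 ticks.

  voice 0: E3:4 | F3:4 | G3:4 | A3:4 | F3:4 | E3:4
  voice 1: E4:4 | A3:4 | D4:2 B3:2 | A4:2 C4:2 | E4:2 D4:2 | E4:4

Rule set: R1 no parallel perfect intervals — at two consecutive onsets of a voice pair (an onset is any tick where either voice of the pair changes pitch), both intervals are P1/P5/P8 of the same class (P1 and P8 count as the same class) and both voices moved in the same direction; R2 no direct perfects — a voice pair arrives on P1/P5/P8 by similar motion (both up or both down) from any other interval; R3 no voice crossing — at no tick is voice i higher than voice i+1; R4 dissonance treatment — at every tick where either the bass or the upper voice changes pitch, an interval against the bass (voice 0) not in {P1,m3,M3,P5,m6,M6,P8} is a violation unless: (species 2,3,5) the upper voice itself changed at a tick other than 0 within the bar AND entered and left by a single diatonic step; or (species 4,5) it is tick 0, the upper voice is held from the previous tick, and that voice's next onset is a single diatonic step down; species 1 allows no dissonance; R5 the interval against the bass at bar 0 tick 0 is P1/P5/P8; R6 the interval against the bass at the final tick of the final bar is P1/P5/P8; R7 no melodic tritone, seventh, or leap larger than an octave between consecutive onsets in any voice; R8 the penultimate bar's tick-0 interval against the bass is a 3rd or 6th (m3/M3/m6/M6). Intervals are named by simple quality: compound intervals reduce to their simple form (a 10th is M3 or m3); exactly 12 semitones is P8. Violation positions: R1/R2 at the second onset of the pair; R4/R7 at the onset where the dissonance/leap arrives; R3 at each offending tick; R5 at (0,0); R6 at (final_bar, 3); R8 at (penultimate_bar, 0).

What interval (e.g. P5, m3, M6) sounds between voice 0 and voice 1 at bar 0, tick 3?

voice 0=E3 voice 1=E4 -> P8

P8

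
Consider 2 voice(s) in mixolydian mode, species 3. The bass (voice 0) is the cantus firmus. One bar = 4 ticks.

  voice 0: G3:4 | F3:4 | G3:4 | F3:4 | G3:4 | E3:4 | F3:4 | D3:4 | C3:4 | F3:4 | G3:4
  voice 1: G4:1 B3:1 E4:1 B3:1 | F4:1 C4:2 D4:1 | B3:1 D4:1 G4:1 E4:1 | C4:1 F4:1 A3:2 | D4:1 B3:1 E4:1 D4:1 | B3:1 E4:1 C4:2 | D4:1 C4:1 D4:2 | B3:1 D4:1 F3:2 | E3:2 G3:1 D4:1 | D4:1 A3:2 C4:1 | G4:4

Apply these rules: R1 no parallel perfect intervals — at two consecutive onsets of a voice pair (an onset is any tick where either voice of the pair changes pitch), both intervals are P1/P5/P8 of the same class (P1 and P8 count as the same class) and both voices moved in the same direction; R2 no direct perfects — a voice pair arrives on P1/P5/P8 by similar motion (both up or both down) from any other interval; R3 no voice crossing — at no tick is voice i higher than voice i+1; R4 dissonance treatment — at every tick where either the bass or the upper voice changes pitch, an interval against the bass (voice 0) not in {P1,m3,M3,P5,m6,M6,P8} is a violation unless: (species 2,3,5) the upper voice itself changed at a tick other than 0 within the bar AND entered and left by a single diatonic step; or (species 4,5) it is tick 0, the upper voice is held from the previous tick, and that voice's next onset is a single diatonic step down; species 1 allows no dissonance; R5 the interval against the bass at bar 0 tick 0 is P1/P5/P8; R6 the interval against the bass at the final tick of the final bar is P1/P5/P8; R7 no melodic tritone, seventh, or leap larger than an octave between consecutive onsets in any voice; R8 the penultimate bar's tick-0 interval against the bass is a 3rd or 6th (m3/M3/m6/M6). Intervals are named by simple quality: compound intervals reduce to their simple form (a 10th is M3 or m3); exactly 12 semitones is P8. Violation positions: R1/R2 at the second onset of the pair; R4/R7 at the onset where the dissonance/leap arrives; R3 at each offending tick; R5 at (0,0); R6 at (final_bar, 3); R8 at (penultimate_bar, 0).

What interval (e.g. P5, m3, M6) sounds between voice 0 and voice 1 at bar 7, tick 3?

m3

voice 0=D3 voice 1=F3 -> m3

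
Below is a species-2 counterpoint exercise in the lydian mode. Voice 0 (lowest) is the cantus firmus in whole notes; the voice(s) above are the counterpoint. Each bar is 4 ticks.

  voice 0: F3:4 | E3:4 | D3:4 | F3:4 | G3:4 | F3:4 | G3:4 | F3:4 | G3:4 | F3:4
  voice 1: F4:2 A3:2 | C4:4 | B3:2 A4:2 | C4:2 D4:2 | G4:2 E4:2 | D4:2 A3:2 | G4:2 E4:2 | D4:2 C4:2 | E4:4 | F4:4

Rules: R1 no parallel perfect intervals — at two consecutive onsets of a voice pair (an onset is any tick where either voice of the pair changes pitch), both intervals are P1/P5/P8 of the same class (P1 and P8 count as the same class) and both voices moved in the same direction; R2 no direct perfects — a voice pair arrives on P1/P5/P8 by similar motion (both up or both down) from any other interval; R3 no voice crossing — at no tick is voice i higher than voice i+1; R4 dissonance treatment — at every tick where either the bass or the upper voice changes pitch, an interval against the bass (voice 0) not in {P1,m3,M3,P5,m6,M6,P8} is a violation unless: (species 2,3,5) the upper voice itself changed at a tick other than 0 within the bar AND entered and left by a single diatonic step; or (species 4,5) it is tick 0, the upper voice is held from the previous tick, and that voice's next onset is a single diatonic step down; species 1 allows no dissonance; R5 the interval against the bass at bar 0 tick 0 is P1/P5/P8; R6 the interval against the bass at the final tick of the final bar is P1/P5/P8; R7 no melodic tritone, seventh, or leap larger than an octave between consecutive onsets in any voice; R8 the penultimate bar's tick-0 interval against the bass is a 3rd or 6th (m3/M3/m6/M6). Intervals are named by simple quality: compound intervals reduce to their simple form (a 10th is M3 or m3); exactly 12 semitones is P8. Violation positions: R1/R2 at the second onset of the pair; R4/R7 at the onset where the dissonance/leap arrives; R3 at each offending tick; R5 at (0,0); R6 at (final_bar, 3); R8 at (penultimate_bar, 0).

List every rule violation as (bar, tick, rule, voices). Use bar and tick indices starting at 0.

bar 0: v0=F3 v1=F4 downbeat P8
bar 1: v0=E3 v1=C4 downbeat m6
bar 2: v0=D3 v1=B3 downbeat M6
bar 3: v0=F3 v1=C4 downbeat P5
bar 4: v0=G3 v1=G4 downbeat P8
bar 5: v0=F3 v1=D4 downbeat M6
bar 6: v0=G3 v1=G4 downbeat P8
bar 7: v0=F3 v1=D4 downbeat M6
bar 8: v0=G3 v1=E4 downbeat M6
bar 9: v0=F3 v1=F4 downbeat P8
  -> R7 @ bar 2 tick 2 v(1,): B3->A4 leap 10st
  -> R2 @ bar 4 tick 0 v(0, 1): F3/D4 M6 -> G3/G4 P8 similar
  -> R2 @ bar 6 tick 0 v(0, 1): F3/A3 M3 -> G3/G4 P8 similar
  -> R7 @ bar 6 tick 0 v(1,): A3->G4 leap 10st

(2, 2, R7, (1,))
(4, 0, R2, (0, 1))
(6, 0, R2, (0, 1))
(6, 0, R7, (1,))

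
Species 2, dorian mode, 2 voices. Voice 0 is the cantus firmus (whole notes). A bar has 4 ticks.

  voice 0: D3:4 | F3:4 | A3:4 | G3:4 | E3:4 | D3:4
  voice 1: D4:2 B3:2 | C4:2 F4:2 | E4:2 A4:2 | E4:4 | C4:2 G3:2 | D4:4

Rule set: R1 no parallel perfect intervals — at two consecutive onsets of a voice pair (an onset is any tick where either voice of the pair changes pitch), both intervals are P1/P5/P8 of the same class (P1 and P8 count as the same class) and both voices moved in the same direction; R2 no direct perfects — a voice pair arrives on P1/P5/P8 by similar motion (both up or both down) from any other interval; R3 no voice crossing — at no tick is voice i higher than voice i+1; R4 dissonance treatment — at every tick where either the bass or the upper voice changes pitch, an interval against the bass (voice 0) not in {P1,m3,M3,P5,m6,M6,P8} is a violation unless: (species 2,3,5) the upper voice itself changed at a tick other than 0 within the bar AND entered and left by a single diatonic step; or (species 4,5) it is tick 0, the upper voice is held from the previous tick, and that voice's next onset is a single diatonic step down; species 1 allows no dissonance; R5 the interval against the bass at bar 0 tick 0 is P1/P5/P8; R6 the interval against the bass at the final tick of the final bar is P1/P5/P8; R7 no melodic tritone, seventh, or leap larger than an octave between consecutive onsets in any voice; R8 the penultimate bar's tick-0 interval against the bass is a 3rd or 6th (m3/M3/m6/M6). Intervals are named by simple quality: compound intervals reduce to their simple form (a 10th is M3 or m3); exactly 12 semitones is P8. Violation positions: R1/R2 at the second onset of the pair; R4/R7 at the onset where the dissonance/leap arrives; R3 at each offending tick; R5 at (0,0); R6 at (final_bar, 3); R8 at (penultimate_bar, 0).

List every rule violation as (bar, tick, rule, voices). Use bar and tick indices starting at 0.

bar 0: v0=D3 v1=D4 downbeat P8
bar 1: v0=F3 v1=C4 downbeat P5
bar 2: v0=A3 v1=E4 downbeat P5
bar 3: v0=G3 v1=E4 downbeat M6
bar 4: v0=E3 v1=C4 downbeat m6
bar 5: v0=D3 v1=D4 downbeat P8
  -> R2 @ bar 1 tick 0 v(0, 1): D3/B3 M6 -> F3/C4 P5 similar

(1, 0, R2, (0, 1))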